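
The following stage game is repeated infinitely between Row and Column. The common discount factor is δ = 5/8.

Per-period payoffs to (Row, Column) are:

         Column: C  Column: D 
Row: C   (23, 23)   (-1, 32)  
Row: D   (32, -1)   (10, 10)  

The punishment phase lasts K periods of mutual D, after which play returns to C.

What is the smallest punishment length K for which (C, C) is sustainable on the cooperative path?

2

No profitable deviation requires (23−10)(δ+…+δ^K) ≥ 32−23, i.e. δ+…+δ^K ≥ 9/13 ≈ 0.6923.
With δ = 5/8, the partial sums are K=1: 0.6250, K=2: 1.0156.
K = 2 is the first length at which the sum reaches 0.6923.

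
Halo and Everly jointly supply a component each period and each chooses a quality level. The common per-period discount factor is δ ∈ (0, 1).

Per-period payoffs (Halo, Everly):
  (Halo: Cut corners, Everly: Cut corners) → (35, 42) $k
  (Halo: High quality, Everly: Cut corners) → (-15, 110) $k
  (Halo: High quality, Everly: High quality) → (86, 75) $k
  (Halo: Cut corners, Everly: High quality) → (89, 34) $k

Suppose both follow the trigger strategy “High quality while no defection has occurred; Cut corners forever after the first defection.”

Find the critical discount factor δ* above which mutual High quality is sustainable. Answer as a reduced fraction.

Halo's threshold: (89−86)/(89−35) = 1/18.
Everly's threshold: (110−75)/(110−42) = 35/68.
1/18 < 35/68, so Everly binds and δ* = 35/68.

35/68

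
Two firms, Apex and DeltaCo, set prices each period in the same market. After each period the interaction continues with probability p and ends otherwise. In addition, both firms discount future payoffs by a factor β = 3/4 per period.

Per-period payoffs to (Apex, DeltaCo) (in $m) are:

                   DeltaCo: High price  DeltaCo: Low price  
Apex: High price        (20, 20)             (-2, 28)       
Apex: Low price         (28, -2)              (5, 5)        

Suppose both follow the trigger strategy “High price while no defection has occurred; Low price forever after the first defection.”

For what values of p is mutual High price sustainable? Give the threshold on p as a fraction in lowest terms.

32/69

Expected continuation weight on next period's payoff is β·p = 3/4·p, which plays the role of the discount factor.
Cooperation requires 3/4·p ≥ (28−20)/(28−5) = 8/23, hence p ≥ 32/69.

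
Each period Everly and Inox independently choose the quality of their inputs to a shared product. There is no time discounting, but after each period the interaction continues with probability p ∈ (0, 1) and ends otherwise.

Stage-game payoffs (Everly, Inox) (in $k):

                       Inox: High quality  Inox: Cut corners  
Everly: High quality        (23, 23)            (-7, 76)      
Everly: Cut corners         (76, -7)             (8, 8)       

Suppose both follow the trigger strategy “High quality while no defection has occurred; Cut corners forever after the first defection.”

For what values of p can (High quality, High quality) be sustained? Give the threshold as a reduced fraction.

Expected cooperation value is 23 + p·23 + p²·23 + … = 23/(1−p); deviation gives 76 + p·8/(1−p).
23 ≥ 76(1−p) + 8p ⇒ 68p ≥ 53 ⇒ p ≥ 53/68.

53/68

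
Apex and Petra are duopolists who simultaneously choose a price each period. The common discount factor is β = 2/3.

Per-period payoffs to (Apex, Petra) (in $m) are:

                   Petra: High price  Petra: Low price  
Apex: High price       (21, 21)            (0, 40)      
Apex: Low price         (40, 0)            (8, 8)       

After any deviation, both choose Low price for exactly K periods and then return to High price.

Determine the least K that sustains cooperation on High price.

4

No profitable deviation requires (21−8)(β+…+β^K) ≥ 40−21, i.e. β+…+β^K ≥ 19/13 ≈ 1.4615.
With β = 2/3, the partial sums are K=1: 0.6667, K=2: 1.1111, K=3: 1.4074, K=4: 1.6049.
K = 4 is the first length at which the sum reaches 1.4615.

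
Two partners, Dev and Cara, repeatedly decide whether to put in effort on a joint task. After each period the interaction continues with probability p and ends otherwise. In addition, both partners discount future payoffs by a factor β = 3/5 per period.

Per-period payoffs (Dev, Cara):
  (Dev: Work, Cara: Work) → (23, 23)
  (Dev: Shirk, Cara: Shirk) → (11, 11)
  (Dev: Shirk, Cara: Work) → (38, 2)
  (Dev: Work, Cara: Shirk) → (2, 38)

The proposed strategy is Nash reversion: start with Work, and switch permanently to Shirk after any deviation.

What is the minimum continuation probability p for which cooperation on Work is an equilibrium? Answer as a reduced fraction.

25/27

With continuation probability p and discount β, the effective per-period discount factor is βp.
Grim-trigger IC: βp ≥ (38−23)/(38−11) = 5/9.
So p ≥ (5/9)/(3/5) = 25/27.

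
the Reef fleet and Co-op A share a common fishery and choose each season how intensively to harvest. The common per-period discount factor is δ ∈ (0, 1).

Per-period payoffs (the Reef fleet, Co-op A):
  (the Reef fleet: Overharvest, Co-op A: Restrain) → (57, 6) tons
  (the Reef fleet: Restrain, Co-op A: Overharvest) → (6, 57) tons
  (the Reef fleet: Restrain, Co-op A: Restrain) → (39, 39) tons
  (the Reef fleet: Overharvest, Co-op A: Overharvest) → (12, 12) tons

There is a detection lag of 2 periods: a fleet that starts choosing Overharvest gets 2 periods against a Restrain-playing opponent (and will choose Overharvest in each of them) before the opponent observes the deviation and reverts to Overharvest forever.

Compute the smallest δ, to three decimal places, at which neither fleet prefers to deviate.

0.632

A deviator earns 57 for 2 periods, then 12 forever; cooperating earns 39 forever. Multiplying the IC by (1−δ):
39 ≥ 57(1−δ^2) + 12δ^2, so 45·δ^2 ≥ 18 and δ^2 ≥ 2/5.
δ ≥ (2/5)^(1/2) ≈ 0.632.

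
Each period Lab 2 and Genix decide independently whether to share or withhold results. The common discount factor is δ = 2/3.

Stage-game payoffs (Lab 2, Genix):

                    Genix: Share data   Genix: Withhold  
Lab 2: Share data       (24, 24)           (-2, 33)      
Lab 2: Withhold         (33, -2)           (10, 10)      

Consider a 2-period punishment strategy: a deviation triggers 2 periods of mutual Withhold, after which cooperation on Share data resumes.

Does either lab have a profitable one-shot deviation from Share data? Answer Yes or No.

No

IC: δ+…+δ^2 ≥ (33−24)/(24−10) = 9/14.
At δ = 2/3: partial sum = 1.1111 ≥ 0.6429. Cooperation sustainable.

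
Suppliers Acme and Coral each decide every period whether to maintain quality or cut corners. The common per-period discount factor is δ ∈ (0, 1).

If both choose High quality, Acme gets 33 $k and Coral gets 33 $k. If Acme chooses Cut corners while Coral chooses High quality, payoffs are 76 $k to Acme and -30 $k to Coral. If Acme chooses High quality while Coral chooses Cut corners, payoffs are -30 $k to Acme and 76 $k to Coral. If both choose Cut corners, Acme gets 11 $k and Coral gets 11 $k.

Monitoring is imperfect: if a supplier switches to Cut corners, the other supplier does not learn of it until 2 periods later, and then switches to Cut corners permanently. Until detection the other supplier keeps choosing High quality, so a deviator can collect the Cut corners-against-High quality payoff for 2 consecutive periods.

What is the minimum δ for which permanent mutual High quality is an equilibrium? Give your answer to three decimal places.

0.813

The best deviation is to choose Cut corners for all 2 undetected periods, earning 76 each, then 11 forever once detected.
Deviation value: 76(1−δ^2)/(1−δ) + 11δ^2/(1−δ); cooperation value: 33/(1−δ).
IC: 33 ≥ 76(1−δ^2) + 11δ^2 = 76 − 65δ^2.
So δ^2 ≥ 43/65, giving δ ≥ (43/65)^(1/2) ≈ 0.813.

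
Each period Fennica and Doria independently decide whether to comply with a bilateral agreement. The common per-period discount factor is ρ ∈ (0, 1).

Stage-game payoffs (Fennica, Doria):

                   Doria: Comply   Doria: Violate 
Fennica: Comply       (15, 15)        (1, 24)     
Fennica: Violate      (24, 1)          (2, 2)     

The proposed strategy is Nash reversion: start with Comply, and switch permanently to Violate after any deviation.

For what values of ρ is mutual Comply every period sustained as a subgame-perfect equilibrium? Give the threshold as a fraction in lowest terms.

15/(1−ρ) ≥ 24 + 2ρ/(1−ρ)
15 ≥ 24 − 22ρ
ρ ≥ 9/22.

9/22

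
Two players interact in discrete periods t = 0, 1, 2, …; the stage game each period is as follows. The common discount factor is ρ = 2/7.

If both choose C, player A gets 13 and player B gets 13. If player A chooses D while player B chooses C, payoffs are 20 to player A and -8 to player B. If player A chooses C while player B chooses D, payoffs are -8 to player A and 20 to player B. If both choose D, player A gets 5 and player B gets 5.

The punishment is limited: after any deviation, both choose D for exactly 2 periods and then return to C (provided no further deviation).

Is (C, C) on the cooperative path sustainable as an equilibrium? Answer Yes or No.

IC: ρ+…+ρ^2 ≥ (20−13)/(13−5) = 7/8.
At ρ = 2/7: partial sum = 0.3673 < 0.8750. Cooperation not sustainable.

No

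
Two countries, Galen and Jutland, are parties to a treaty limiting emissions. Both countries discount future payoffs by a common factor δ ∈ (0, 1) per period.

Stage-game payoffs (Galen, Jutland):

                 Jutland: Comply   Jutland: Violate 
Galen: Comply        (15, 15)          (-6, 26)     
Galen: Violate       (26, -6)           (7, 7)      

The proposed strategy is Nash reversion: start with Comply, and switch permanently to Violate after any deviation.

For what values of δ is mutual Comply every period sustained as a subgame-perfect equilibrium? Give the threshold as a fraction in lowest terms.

Cooperation forever yields 15 each period: 15/(1−δ).
Deviating yields 26 once, then 7 forever: 26 + 7δ/(1−δ).
No profitable deviation requires 15/(1−δ) ≥ 26 + 7δ/(1−δ).
Multiplying by (1−δ): 15 ≥ 26(1−δ) + 7δ = 26 − 19δ.
So 19δ ≥ 11, i.e. δ ≥ 11/19.

11/19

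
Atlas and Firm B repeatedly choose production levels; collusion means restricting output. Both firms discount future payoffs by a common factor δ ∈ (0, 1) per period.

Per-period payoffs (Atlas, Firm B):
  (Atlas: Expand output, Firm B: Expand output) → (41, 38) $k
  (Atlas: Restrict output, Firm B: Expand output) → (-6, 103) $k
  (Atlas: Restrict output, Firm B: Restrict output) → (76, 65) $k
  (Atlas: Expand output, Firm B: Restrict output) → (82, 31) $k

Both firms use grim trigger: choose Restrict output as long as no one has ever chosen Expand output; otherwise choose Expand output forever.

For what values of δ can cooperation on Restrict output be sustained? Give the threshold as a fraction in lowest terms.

For Atlas: deviation gain 82−76 = 6, per-period punishment loss 76−41 = 35. IC gives δ ≥ 6/41.
For Firm B: gain 38, loss 27 per period, so δ ≥ 38/65.
The tighter constraint is Firm B's, so cooperation needs δ ≥ 38/65.

38/65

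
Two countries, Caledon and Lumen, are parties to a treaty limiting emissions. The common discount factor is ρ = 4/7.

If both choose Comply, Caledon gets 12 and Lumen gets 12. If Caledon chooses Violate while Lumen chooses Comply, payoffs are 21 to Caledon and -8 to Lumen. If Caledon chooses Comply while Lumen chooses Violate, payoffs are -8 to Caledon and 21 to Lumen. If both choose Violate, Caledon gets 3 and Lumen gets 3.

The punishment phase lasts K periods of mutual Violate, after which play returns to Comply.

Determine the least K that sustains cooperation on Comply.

3

No profitable deviation requires (12−3)(ρ+…+ρ^K) ≥ 21−12, i.e. ρ+…+ρ^K ≥ 1 ≈ 1.0000.
With ρ = 4/7, the partial sums are K=1: 0.5714, K=2: 0.8980, K=3: 1.0845.
K = 3 is the first length at which the sum reaches 1.0000.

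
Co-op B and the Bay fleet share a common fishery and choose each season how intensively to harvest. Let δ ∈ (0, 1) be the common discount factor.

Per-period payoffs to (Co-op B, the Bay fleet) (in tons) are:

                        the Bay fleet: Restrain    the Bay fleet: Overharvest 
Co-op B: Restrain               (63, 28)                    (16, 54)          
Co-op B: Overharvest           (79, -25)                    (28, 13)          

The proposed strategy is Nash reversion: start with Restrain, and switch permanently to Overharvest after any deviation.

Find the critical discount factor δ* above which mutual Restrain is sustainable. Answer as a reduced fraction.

For Co-op B: deviation gain 79−63 = 16, per-period punishment loss 63−28 = 35. IC gives δ ≥ 16/51.
For the Bay fleet: gain 26, loss 15 per period, so δ ≥ 26/41.
The tighter constraint is the Bay fleet's, so cooperation needs δ ≥ 26/41.

26/41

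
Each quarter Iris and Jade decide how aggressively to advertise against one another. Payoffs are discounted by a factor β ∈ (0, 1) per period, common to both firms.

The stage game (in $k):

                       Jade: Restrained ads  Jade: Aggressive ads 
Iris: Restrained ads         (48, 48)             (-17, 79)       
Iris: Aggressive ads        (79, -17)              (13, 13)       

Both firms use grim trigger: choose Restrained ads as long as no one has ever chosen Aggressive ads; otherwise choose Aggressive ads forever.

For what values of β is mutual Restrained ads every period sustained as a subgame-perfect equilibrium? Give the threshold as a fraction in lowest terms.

One-period gain from deviating is 79 − 48 = 31. The loss is 48 − 13 = 35 in every subsequent period, with present value 35·β/(1−β).
Deviation is unprofitable when 35·β/(1−β) ≥ 31, i.e. β/(1−β) ≥ 31/35.
Equivalently β ≥ 31/(31+35) = 31/66.

31/66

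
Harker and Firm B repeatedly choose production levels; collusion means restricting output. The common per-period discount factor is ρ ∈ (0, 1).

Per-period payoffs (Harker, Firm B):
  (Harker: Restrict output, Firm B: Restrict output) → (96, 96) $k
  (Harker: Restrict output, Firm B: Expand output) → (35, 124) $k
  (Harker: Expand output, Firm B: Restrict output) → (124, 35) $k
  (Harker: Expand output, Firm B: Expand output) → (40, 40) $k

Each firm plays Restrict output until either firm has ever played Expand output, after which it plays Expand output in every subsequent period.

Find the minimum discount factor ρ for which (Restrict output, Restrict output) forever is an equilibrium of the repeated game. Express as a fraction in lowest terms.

Cooperation forever yields 96 each period: 96/(1−ρ).
Deviating yields 124 once, then 40 forever: 124 + 40ρ/(1−ρ).
No profitable deviation requires 96/(1−ρ) ≥ 124 + 40ρ/(1−ρ).
Multiplying by (1−ρ): 96 ≥ 124(1−ρ) + 40ρ = 124 − 84ρ.
So 84ρ ≥ 28, i.e. ρ ≥ 28/84 = 1/3.

1/3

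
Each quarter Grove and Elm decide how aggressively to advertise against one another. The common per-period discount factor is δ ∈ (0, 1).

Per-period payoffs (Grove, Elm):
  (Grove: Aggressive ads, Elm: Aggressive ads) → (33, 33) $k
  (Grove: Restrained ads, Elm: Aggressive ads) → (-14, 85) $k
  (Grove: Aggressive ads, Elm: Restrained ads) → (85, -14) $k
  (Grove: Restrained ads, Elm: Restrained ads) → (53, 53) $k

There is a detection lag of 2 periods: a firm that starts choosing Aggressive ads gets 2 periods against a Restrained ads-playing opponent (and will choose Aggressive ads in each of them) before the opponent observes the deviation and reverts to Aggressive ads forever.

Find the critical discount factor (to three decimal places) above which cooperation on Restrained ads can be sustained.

0.784

Deviating for the 2 undetected periods gains 85−53 = 32 per period over cooperation, then loses 53−33 = 20 per period forever once punishment starts.
Gain: 32(1 + δ + … + δ^1); loss: 20·δ^2/(1−δ).
No profitable deviation ⇔ 32(1−δ^2) ≤ 20·δ^2, i.e. δ^2 ≥ 32/(32+20) = 8/13.
Hence δ ≥ (8/13)^(1/2) ≈ 0.784.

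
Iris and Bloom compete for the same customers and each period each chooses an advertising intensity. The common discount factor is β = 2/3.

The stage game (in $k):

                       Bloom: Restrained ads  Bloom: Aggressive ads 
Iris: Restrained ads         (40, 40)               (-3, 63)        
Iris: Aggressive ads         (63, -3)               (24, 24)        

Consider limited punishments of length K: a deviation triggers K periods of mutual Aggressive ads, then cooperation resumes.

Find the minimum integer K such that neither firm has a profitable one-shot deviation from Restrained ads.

Need Σ_{k=1}^{K} β^k ≥ (63−40)/(40−24) = 1.4375 at β = 2/3.
At K = 3 the sum is 1.4074 < 1.4375; at K = 4 it is 1.6049 ≥ 1.4375.
So the minimum punishment length is K = 4.

4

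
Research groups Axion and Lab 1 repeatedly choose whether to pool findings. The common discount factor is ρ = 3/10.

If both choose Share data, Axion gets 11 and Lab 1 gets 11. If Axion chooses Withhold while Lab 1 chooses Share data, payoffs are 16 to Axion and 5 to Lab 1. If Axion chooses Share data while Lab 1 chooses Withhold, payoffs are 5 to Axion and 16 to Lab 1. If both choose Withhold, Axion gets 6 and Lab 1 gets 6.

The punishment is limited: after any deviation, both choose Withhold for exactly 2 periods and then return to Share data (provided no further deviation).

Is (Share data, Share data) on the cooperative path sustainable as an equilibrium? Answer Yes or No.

No

IC: ρ+…+ρ^2 ≥ (16−11)/(11−6) = 1.
At ρ = 3/10: partial sum = 0.3900 < 1.0000. Cooperation not sustainable.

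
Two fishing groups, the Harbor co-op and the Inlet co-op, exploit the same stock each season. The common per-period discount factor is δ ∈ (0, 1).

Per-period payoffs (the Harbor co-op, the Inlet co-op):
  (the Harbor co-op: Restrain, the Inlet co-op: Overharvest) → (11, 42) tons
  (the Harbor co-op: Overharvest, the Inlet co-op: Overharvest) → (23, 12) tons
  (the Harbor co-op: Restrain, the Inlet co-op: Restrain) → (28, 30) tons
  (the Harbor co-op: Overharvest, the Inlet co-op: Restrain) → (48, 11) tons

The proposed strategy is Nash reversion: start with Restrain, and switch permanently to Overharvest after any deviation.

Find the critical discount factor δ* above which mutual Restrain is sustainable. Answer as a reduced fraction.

4/5

the Harbor co-op: cooperation gives 28 each period; deviation gives 48 once then 23 forever.
  28/(1−δ) ≥ 48 + 23δ/(1−δ) ⇒ δ ≥ 20/25 = 4/5.
the Inlet co-op: cooperation gives 30 each period; deviation gives 42 once then 12 forever.
  δ ≥ 12/30 = 2/5.
Both must hold, so the binding constraint is the Harbor co-op's: δ ≥ 4/5.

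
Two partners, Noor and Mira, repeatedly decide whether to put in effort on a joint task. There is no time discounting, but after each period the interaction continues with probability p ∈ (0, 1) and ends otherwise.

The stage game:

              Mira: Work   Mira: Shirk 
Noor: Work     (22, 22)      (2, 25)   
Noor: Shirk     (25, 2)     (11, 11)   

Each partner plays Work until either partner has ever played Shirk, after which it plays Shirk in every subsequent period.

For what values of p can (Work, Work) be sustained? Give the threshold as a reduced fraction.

3/14

Expected cooperation value is 22 + p·22 + p²·22 + … = 22/(1−p); deviation gives 25 + p·11/(1−p).
22 ≥ 25(1−p) + 11p ⇒ 14p ≥ 3 ⇒ p ≥ 3/14.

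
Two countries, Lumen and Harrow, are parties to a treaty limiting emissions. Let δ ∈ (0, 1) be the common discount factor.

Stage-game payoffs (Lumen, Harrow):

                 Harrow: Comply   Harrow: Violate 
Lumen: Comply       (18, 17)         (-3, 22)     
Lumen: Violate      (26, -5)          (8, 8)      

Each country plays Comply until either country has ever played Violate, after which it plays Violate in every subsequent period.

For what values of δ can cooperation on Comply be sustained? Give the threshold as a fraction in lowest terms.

4/9

For Lumen: deviation gain 26−18 = 8, per-period punishment loss 18−8 = 10. IC gives δ ≥ 8/18 = 4/9.
For Harrow: gain 5, loss 9 per period, so δ ≥ 5/14.
The tighter constraint is Lumen's, so cooperation needs δ ≥ 4/9.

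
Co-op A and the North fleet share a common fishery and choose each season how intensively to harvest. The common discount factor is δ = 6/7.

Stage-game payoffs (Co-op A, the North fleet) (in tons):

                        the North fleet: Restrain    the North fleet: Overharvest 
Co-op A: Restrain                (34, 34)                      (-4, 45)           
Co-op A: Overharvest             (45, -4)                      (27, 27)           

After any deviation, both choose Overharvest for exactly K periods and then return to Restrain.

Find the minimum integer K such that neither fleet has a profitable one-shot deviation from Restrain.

2

IC: δ(1−δ^K)/(1−δ) ≥ (45−34)/(34−27) = 11/7.
With δ = 6/7: need 1 − δ^K ≥ 11/7·(1−6/7)/(6/7), i.e. δ^K ≤ 0.7381.
Since (6/7)^1 = 0.8571 and (6/7)^2 = 0.7347, the smallest such K is 2.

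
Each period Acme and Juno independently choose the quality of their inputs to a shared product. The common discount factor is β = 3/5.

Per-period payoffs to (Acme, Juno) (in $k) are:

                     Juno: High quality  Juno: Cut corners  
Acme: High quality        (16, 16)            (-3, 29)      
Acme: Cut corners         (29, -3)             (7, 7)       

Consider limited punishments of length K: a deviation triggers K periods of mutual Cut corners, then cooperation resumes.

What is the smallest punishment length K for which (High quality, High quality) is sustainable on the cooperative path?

No profitable deviation requires (16−7)(β+…+β^K) ≥ 29−16, i.e. β+…+β^K ≥ 13/9 ≈ 1.4444.
With β = 3/5, the partial sums are K=1: 0.6000, K=2: 0.9600, …, K=5: 1.3834, K=6: 1.4300, K=7: 1.4580.
K = 7 is the first length at which the sum reaches 1.4444.

7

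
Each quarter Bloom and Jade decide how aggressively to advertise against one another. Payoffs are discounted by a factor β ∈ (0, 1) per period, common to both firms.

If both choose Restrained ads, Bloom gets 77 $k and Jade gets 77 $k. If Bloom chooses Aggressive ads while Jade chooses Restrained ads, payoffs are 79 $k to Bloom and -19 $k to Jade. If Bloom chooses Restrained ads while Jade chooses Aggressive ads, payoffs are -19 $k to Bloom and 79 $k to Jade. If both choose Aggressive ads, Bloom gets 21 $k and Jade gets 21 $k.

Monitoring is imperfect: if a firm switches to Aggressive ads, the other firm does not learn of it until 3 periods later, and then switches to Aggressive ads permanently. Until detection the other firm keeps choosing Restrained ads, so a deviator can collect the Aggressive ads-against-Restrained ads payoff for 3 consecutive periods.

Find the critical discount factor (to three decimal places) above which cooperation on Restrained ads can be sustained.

Deviating for the 3 undetected periods gains 79−77 = 2 per period over cooperation, then loses 77−21 = 56 per period forever once punishment starts.
Gain: 2(1 + β + … + β^2); loss: 56·β^3/(1−β).
No profitable deviation ⇔ 2(1−β^3) ≤ 56·β^3, i.e. β^3 ≥ 2/(2+56) = 1/29.
Hence β ≥ (1/29)^(1/3) ≈ 0.325.

0.325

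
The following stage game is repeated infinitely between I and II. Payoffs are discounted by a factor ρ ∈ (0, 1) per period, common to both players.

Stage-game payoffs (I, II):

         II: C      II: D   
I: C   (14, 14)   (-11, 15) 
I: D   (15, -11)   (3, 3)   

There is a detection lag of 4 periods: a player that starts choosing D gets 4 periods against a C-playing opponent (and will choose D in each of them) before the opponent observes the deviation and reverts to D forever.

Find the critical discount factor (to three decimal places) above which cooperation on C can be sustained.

The best deviation is to choose D for all 4 undetected periods, earning 15 each, then 3 forever once detected.
Deviation value: 15(1−ρ^4)/(1−ρ) + 3ρ^4/(1−ρ); cooperation value: 14/(1−ρ).
IC: 14 ≥ 15(1−ρ^4) + 3ρ^4 = 15 − 12ρ^4.
So ρ^4 ≥ 1/12, giving ρ ≥ (1/12)^(1/4) ≈ 0.537.

0.537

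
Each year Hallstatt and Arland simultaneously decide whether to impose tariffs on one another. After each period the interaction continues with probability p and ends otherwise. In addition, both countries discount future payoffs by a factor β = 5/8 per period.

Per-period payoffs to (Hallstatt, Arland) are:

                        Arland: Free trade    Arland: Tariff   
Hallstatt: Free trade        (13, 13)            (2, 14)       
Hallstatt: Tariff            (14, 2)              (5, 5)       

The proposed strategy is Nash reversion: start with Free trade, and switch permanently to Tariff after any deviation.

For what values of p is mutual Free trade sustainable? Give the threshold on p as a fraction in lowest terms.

Expected continuation weight on next period's payoff is β·p = 5/8·p, which plays the role of the discount factor.
Cooperation requires 5/8·p ≥ (14−13)/(14−5) = 1/9, hence p ≥ 8/45.

8/45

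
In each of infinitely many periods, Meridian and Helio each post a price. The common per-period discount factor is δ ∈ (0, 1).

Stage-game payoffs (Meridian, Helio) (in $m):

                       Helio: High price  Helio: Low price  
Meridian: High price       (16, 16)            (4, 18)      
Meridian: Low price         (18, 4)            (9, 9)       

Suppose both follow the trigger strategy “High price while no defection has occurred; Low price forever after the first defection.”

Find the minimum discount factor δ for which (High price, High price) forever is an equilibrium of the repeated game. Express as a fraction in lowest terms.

2/9

One-period gain from deviating is 18 − 16 = 2. The loss is 16 − 9 = 7 in every subsequent period, with present value 7·δ/(1−δ).
Deviation is unprofitable when 7·δ/(1−δ) ≥ 2, i.e. δ/(1−δ) ≥ 2/7.
Equivalently δ ≥ 2/(2+7) = 2/9.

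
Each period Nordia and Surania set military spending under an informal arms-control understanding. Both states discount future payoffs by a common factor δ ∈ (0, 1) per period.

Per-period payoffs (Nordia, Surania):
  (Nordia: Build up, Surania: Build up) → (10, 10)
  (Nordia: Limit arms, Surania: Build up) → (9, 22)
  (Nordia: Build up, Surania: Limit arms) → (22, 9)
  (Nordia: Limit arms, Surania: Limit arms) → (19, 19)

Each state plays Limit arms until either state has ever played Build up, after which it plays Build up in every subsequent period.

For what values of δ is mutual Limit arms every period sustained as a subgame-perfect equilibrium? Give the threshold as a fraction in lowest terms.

Cooperation forever yields 19 each period: 19/(1−δ).
Deviating yields 22 once, then 10 forever: 22 + 10δ/(1−δ).
No profitable deviation requires 19/(1−δ) ≥ 22 + 10δ/(1−δ).
Multiplying by (1−δ): 19 ≥ 22(1−δ) + 10δ = 22 − 12δ.
So 12δ ≥ 3, i.e. δ ≥ 3/12 = 1/4.

1/4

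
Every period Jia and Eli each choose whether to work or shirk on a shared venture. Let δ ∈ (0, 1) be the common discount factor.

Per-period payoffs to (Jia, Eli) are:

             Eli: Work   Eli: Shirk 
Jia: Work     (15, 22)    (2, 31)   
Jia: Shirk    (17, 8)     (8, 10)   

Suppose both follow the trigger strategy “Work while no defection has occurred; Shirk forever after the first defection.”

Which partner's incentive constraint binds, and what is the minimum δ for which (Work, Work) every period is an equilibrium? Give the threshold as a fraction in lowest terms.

Jia's threshold: (17−15)/(17−8) = 2/9.
Eli's threshold: (31−22)/(31−10) = 3/7.
2/9 < 3/7, so Eli binds and δ* = 3/7.

Eli; δ ≥ 3/7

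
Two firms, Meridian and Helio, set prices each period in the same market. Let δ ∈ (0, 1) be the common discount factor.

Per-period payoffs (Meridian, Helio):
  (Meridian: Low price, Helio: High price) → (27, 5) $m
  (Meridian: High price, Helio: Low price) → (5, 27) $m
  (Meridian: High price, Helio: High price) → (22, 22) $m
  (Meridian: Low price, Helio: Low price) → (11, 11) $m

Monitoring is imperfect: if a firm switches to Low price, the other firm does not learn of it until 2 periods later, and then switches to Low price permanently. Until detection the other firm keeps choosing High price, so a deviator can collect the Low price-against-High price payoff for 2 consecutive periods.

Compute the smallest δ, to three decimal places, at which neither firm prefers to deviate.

A deviator earns 27 for 2 periods, then 11 forever; cooperating earns 22 forever. Multiplying the IC by (1−δ):
22 ≥ 27(1−δ^2) + 11δ^2, so 16·δ^2 ≥ 5 and δ^2 ≥ 5/16.
δ ≥ (5/16)^(1/2) ≈ 0.559.

0.559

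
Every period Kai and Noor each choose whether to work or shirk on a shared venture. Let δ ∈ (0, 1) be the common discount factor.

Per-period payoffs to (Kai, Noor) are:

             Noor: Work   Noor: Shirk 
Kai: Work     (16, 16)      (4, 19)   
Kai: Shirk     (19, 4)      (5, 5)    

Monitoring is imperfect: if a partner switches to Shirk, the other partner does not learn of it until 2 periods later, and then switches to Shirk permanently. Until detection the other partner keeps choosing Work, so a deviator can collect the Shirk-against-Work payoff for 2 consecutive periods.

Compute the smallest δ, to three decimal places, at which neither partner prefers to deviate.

0.463

A deviator earns 19 for 2 periods, then 5 forever; cooperating earns 16 forever. Multiplying the IC by (1−δ):
16 ≥ 19(1−δ^2) + 5δ^2, so 14·δ^2 ≥ 3 and δ^2 ≥ 3/14.
δ ≥ (3/14)^(1/2) ≈ 0.463.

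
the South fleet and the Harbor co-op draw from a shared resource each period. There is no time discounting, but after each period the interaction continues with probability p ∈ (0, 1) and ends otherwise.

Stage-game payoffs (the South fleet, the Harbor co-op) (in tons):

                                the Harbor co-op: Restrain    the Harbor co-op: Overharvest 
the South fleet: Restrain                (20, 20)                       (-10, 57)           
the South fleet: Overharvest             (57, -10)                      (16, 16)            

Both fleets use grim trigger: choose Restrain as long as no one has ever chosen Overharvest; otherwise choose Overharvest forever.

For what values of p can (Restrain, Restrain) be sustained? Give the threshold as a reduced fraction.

37/41

With no time discounting, the continuation probability p plays the role of the discount factor.
Grim-trigger IC: 20/(1−p) ≥ 57 + 16p/(1−p) ⇒ p ≥ (57−20)/(57−16) = 37/41.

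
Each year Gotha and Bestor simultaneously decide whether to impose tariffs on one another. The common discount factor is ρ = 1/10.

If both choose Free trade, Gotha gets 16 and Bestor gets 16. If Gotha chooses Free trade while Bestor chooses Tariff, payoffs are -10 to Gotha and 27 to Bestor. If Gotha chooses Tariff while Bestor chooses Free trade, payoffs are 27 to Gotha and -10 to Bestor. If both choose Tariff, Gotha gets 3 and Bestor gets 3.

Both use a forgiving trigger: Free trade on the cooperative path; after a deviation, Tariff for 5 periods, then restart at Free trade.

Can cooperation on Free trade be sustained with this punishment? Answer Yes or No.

IC: ρ+…+ρ^5 ≥ (27−16)/(16−3) = 11/13.
At ρ = 1/10: partial sum = 0.1111 < 0.8462. Cooperation not sustainable.

No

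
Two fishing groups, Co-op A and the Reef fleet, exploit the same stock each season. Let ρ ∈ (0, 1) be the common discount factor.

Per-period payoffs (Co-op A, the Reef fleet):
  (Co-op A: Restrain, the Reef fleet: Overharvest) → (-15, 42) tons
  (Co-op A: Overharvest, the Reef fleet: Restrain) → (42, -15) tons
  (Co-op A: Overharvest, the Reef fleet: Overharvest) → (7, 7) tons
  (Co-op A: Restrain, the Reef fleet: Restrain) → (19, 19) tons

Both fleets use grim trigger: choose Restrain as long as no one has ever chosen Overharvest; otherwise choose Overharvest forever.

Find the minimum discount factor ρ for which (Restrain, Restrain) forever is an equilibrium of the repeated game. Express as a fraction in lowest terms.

Under grim trigger the critical discount factor is (T−C)/(T−P) with T = 42, C = 19, P = 7.
ρ* = (42−19)/(42−7) = 23/35.

23/35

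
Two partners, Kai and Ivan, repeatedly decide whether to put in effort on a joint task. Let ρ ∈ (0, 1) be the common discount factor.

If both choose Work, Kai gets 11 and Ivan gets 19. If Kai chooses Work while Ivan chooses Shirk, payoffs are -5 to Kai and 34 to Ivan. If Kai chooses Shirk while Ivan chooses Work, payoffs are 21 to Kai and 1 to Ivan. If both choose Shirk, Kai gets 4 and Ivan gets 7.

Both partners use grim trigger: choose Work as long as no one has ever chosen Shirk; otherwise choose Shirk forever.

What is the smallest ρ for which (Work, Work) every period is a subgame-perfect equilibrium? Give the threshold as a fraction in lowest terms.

Kai: cooperation gives 11 each period; deviation gives 21 once then 4 forever.
  11/(1−ρ) ≥ 21 + 4ρ/(1−ρ) ⇒ ρ ≥ 10/17.
Ivan: cooperation gives 19 each period; deviation gives 34 once then 7 forever.
  ρ ≥ 15/27 = 5/9.
Both must hold, so the binding constraint is Kai's: ρ ≥ 10/17.

10/17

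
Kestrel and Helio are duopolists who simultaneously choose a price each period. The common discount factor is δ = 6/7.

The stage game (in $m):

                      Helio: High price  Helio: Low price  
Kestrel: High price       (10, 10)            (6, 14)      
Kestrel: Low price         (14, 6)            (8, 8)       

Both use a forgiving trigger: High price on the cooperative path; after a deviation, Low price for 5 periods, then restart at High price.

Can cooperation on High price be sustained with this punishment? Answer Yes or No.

A one-shot deviation gives 14 now, then 8 for 5 periods, then back to 10.
Gain from deviating: (14−10) today; loss: (10−8) in each of the next 5 periods.
No-deviation condition: (10−8)(δ+…+δ^5) ≥ 14−10, i.e. δ+…+δ^5 ≥ 2.
At δ = 6/7: δ+…+δ^5 = 3.2240 ≥ 2.0000.
So cooperation is sustainable.

Yes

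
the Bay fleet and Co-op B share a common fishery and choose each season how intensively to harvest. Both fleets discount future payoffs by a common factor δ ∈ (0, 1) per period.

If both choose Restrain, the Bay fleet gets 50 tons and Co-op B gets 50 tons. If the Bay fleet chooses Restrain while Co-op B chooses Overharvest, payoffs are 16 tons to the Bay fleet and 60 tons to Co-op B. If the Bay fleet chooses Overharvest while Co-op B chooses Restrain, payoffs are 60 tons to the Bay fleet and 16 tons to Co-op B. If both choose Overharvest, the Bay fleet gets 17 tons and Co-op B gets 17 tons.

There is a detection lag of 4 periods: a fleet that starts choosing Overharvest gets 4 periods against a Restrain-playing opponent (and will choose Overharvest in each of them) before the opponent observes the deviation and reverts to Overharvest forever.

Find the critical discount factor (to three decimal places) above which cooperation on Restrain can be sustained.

Deviating for the 4 undetected periods gains 60−50 = 10 per period over cooperation, then loses 50−17 = 33 per period forever once punishment starts.
Gain: 10(1 + δ + … + δ^3); loss: 33·δ^4/(1−δ).
No profitable deviation ⇔ 10(1−δ^4) ≤ 33·δ^4, i.e. δ^4 ≥ 10/(10+33) = 10/43.
Hence δ ≥ (10/43)^(1/4) ≈ 0.694.

0.694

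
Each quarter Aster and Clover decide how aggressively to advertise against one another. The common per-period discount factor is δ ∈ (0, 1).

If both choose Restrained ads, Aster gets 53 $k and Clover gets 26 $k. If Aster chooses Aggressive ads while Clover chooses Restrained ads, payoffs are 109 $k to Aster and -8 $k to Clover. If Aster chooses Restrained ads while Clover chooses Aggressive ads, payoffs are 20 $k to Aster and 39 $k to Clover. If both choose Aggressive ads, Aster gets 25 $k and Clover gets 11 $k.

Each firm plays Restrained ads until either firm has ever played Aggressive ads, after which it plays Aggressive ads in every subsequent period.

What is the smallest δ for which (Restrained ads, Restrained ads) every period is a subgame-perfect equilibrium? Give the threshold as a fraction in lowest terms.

Aster: cooperation gives 53 each period; deviation gives 109 once then 25 forever.
  53/(1−δ) ≥ 109 + 25δ/(1−δ) ⇒ δ ≥ 56/84 = 2/3.
Clover: cooperation gives 26 each period; deviation gives 39 once then 11 forever.
  δ ≥ 13/28.
Both must hold, so the binding constraint is Aster's: δ ≥ 2/3.

2/3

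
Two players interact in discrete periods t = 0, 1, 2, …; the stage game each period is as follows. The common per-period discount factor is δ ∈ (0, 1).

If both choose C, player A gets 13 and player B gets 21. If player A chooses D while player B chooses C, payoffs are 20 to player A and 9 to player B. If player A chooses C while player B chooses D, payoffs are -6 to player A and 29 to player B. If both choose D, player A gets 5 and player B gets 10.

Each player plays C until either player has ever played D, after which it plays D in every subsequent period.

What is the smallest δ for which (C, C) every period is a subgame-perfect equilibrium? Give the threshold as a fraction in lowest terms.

7/15

player A's threshold: (20−13)/(20−5) = 7/15.
player B's threshold: (29−21)/(29−10) = 8/19.
7/15 > 8/19, so player A binds and δ* = 7/15.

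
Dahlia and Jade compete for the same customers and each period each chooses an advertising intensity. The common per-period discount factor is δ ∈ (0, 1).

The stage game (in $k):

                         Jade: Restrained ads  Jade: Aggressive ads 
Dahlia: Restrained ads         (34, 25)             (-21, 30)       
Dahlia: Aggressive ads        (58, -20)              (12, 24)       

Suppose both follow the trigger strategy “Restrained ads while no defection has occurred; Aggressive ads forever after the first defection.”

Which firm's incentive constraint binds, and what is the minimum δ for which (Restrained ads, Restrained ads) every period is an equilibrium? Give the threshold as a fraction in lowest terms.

Dahlia's threshold: (58−34)/(58−12) = 12/23.
Jade's threshold: (30−25)/(30−24) = 5/6.
12/23 < 5/6, so Jade binds and δ* = 5/6.

Jade; δ ≥ 5/6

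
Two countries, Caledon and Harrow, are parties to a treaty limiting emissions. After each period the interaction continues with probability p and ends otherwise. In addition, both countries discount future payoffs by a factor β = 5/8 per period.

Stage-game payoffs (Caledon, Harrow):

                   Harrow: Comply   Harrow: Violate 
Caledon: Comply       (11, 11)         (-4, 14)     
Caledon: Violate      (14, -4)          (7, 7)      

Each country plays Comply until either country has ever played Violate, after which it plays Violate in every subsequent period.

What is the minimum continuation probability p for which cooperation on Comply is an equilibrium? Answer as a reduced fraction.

Expected continuation weight on next period's payoff is β·p = 5/8·p, which plays the role of the discount factor.
Cooperation requires 5/8·p ≥ (14−11)/(14−7) = 3/7, hence p ≥ 24/35.

24/35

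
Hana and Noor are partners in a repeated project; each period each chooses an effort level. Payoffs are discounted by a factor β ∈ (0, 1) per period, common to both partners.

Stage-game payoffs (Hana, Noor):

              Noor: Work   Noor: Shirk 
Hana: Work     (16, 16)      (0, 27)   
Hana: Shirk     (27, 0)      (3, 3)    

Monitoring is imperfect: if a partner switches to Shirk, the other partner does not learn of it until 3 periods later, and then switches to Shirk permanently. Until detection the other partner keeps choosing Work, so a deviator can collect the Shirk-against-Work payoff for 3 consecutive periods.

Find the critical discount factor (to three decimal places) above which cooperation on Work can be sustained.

0.771

Deviating for the 3 undetected periods gains 27−16 = 11 per period over cooperation, then loses 16−3 = 13 per period forever once punishment starts.
Gain: 11(1 + β + … + β^2); loss: 13·β^3/(1−β).
No profitable deviation ⇔ 11(1−β^3) ≤ 13·β^3, i.e. β^3 ≥ 11/(11+13) = 11/24.
Hence β ≥ (11/24)^(1/3) ≈ 0.771.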